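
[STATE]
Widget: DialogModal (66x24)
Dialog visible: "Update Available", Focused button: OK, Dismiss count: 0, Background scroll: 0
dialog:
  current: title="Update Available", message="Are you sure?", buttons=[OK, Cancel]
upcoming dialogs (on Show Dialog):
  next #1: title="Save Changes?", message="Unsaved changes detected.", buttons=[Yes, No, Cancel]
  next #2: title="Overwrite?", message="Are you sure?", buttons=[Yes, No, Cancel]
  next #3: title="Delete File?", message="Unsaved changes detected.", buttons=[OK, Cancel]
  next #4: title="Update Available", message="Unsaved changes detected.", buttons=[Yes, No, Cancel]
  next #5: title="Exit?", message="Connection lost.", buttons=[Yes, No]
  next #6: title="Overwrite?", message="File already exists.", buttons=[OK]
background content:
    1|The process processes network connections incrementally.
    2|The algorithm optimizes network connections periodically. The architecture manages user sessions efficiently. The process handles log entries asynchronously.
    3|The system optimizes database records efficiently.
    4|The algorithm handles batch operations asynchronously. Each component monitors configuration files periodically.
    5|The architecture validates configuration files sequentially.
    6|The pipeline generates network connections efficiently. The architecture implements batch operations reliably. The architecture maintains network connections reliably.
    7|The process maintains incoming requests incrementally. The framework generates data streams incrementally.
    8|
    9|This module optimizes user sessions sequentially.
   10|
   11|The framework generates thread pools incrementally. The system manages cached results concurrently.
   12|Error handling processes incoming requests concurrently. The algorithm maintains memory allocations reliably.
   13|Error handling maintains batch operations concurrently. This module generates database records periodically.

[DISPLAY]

The process processes network connections incrementally.          
The algorithm optimizes network connections periodically. The arch
The system optimizes database records efficiently.                
The algorithm handles batch operations asynchronously. Each compon
The architecture validates configuration files sequentially.      
The pipeline generates network connections efficiently. The archit
The process maintains incoming requests incrementally. The framewo
                                                                  
This module optimizes user sessions sequentially.                 
                       ┌──────────────────┐                       
The framework generates│ Update Available │entally. The system man
Error handling processe│  Are you sure?   │concurrently. The algor
Error handling maintain│  [OK]  Cancel    │oncurrently. This modul
                       └──────────────────┘                       
                                                                  
                                                                  
                                                                  
                                                                  
                                                                  
                                                                  
                                                                  
                                                                  
                                                                  
                                                                  


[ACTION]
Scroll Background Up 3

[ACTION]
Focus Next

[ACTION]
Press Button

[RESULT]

The process processes network connections incrementally.          
The algorithm optimizes network connections periodically. The arch
The system optimizes database records efficiently.                
The algorithm handles batch operations asynchronously. Each compon
The architecture validates configuration files sequentially.      
The pipeline generates network connections efficiently. The archit
The process maintains incoming requests incrementally. The framewo
                                                                  
This module optimizes user sessions sequentially.                 
                                                                  
The framework generates thread pools incrementally. The system man
Error handling processes incoming requests concurrently. The algor
Error handling maintains batch operations concurrently. This modul
                                                                  
                                                                  
                                                                  
                                                                  
                                                                  
                                                                  
                                                                  
                                                                  
                                                                  
                                                                  
                                                                  


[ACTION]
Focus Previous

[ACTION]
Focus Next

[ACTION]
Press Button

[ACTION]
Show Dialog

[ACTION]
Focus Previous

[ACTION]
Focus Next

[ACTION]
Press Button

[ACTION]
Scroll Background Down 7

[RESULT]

                                                                  
This module optimizes user sessions sequentially.                 
                                                                  
The framework generates thread pools incrementally. The system man
Error handling processes incoming requests concurrently. The algor
Error handling maintains batch operations concurrently. This modul
                                                                  
                                                                  
                                                                  
                                                                  
                                                                  
                                                                  
                                                                  
                                                                  
                                                                  
                                                                  
                                                                  
                                                                  
                                                                  
                                                                  
                                                                  
                                                                  
                                                                  
                                                                  


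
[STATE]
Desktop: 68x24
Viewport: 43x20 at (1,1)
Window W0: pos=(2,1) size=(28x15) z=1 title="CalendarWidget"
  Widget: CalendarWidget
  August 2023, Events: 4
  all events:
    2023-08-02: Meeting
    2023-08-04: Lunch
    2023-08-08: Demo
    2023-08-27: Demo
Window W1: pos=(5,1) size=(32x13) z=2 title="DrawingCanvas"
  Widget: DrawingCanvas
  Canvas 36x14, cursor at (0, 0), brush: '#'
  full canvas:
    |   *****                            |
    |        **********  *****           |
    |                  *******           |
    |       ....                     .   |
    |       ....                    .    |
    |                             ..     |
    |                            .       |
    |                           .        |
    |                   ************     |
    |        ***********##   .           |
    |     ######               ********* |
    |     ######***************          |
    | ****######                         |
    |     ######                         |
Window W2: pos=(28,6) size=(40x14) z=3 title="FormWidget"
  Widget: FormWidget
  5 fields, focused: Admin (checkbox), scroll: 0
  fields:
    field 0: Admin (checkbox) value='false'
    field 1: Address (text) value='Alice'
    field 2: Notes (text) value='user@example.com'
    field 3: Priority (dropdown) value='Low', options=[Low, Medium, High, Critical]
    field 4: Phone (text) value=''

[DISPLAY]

 ┏━━┏━━━━━━━━━━━━━━━━━━━━━━━━━━━━━━┓       
 ┃ C┃ DrawingCanvas                ┃       
 ┠──┠──────────────────────────────┨       
 ┃  ┃+  *****                      ┃       
 ┃Mo┃        **********  *****     ┃       
 ┃  ┃                  ****┏━━━━━━━━━━━━━━━
 ┃ 7┃       ....           ┃ FormWidget    
 ┃14┃       ....           ┠───────────────
 ┃21┃                      ┃> Admin:      [
 ┃28┃                      ┃  Address:    [
 ┃  ┃                      ┃  Notes:      [
 ┃  ┃                   ***┃  Priority:   [
 ┃  ┗━━━━━━━━━━━━━━━━━━━━━━┃  Phone:      [
 ┃                         ┃               
 ┗━━━━━━━━━━━━━━━━━━━━━━━━━┃               
                           ┃               
                           ┃               
                           ┃               
                           ┗━━━━━━━━━━━━━━━
                                           


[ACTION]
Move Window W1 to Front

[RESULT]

 ┏━━┏━━━━━━━━━━━━━━━━━━━━━━━━━━━━━━┓       
 ┃ C┃ DrawingCanvas                ┃       
 ┠──┠──────────────────────────────┨       
 ┃  ┃+  *****                      ┃       
 ┃Mo┃        **********  *****     ┃       
 ┃  ┃                  *******     ┃━━━━━━━
 ┃ 7┃       ....                   ┃get    
 ┃14┃       ....                   ┃───────
 ┃21┃                             .┃      [
 ┃28┃                            . ┃s:    [
 ┃  ┃                           .  ┃      [
 ┃  ┃                   ***********┃ty:   [
 ┃  ┗━━━━━━━━━━━━━━━━━━━━━━━━━━━━━━┛      [
 ┃                         ┃               
 ┗━━━━━━━━━━━━━━━━━━━━━━━━━┃               
                           ┃               
                           ┃               
                           ┃               
                           ┗━━━━━━━━━━━━━━━
                                           


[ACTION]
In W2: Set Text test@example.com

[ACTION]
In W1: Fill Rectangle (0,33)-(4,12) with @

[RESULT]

 ┏━━┏━━━━━━━━━━━━━━━━━━━━━━━━━━━━━━┓       
 ┃ C┃ DrawingCanvas                ┃       
 ┠──┠──────────────────────────────┨       
 ┃  ┃+  *****    @@@@@@@@@@@@@@@@@@┃       
 ┃Mo┃        ****@@@@@@@@@@@@@@@@@@┃       
 ┃  ┃            @@@@@@@@@@@@@@@@@@┃━━━━━━━
 ┃ 7┃       .... @@@@@@@@@@@@@@@@@@┃get    
 ┃14┃       .... @@@@@@@@@@@@@@@@@@┃───────
 ┃21┃                             .┃      [
 ┃28┃                            . ┃s:    [
 ┃  ┃                           .  ┃      [
 ┃  ┃                   ***********┃ty:   [
 ┃  ┗━━━━━━━━━━━━━━━━━━━━━━━━━━━━━━┛      [
 ┃                         ┃               
 ┗━━━━━━━━━━━━━━━━━━━━━━━━━┃               
                           ┃               
                           ┃               
                           ┃               
                           ┗━━━━━━━━━━━━━━━
                                           


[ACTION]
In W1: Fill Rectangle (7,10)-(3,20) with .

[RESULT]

 ┏━━┏━━━━━━━━━━━━━━━━━━━━━━━━━━━━━━┓       
 ┃ C┃ DrawingCanvas                ┃       
 ┠──┠──────────────────────────────┨       
 ┃  ┃+  *****    @@@@@@@@@@@@@@@@@@┃       
 ┃Mo┃        ****@@@@@@@@@@@@@@@@@@┃       
 ┃  ┃            @@@@@@@@@@@@@@@@@@┃━━━━━━━
 ┃ 7┃       ..............@@@@@@@@@┃get    
 ┃14┃       ..............@@@@@@@@@┃───────
 ┃21┃          ...........        .┃      [
 ┃28┃          ...........       . ┃s:    [
 ┃  ┃          ...........      .  ┃      [
 ┃  ┃                   ***********┃ty:   [
 ┃  ┗━━━━━━━━━━━━━━━━━━━━━━━━━━━━━━┛      [
 ┃                         ┃               
 ┗━━━━━━━━━━━━━━━━━━━━━━━━━┃               
                           ┃               
                           ┃               
                           ┃               
                           ┗━━━━━━━━━━━━━━━
                                           


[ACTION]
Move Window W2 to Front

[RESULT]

 ┏━━┏━━━━━━━━━━━━━━━━━━━━━━━━━━━━━━┓       
 ┃ C┃ DrawingCanvas                ┃       
 ┠──┠──────────────────────────────┨       
 ┃  ┃+  *****    @@@@@@@@@@@@@@@@@@┃       
 ┃Mo┃        ****@@@@@@@@@@@@@@@@@@┃       
 ┃  ┃            @@@@@@@@@@┏━━━━━━━━━━━━━━━
 ┃ 7┃       ..............@┃ FormWidget    
 ┃14┃       ..............@┠───────────────
 ┃21┃          ........... ┃> Admin:      [
 ┃28┃          ........... ┃  Address:    [
 ┃  ┃          ........... ┃  Notes:      [
 ┃  ┃                   ***┃  Priority:   [
 ┃  ┗━━━━━━━━━━━━━━━━━━━━━━┃  Phone:      [
 ┃                         ┃               
 ┗━━━━━━━━━━━━━━━━━━━━━━━━━┃               
                           ┃               
                           ┃               
                           ┃               
                           ┗━━━━━━━━━━━━━━━
                                           


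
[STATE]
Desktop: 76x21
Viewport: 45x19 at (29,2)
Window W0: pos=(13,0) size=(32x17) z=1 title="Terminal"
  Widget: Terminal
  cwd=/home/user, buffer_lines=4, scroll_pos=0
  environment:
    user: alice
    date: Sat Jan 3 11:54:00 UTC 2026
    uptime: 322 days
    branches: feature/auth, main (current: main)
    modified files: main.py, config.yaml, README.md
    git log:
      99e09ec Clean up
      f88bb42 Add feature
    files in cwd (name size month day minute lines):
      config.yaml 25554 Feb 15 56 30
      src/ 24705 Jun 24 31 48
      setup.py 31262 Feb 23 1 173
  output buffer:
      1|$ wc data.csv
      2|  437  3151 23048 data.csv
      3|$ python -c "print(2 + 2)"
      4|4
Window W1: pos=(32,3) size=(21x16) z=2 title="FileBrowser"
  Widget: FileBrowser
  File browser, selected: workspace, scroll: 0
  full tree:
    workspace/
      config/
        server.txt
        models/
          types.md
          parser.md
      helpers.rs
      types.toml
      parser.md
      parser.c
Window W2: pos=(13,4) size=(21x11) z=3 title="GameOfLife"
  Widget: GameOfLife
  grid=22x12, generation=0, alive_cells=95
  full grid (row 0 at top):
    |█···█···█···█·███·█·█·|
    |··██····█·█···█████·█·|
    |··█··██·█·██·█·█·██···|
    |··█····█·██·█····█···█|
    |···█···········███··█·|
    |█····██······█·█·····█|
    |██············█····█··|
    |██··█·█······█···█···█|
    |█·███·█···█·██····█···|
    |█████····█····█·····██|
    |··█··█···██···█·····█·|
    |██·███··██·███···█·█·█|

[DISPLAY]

───────────────┨                             
   ┏━━━━━━━━━━━━━━━━━━━┓                     
━━━━┓FileBrowser       ┃                     
    ┃──────────────────┨                     
────┨ [-] workspace/   ┃                     
    ┃   [+] config/    ┃                     
·█··┃   helpers.rs     ┃                     
██··┃   types.toml     ┃                     
····┃   parser.md      ┃                     
···█┃   parser.c       ┃                     
·█··┃                  ┃                     
··█·┃                  ┃                     
━━━━┛                  ┃                     
   ┃                   ┃                     
━━━┃                   ┃                     
   ┃                   ┃                     
   ┗━━━━━━━━━━━━━━━━━━━┛                     
                                             
                                             


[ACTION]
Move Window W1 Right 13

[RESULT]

───────────────┨                             
               ┃┏━━━━━━━━━━━━━━━━━━━┓        
━━━━┓ta.csv    ┃┃ FileBrowser       ┃        
    ┃ + 2)"    ┃┠───────────────────┨        
────┨          ┃┃> [-] workspace/   ┃        
    ┃          ┃┃    [+] config/    ┃        
·█··┃          ┃┃    helpers.rs     ┃        
██··┃          ┃┃    types.toml     ┃        
····┃          ┃┃    parser.md      ┃        
···█┃          ┃┃    parser.c       ┃        
·█··┃          ┃┃                   ┃        
··█·┃          ┃┃                   ┃        
━━━━┛          ┃┃                   ┃        
               ┃┃                   ┃        
━━━━━━━━━━━━━━━┛┃                   ┃        
                ┃                   ┃        
                ┗━━━━━━━━━━━━━━━━━━━┛        
                                             
                                             


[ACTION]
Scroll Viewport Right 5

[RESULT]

─────────────┨                               
             ┃┏━━━━━━━━━━━━━━━━━━━┓          
━━┓ta.csv    ┃┃ FileBrowser       ┃          
  ┃ + 2)"    ┃┠───────────────────┨          
──┨          ┃┃> [-] workspace/   ┃          
  ┃          ┃┃    [+] config/    ┃          
··┃          ┃┃    helpers.rs     ┃          
··┃          ┃┃    types.toml     ┃          
··┃          ┃┃    parser.md      ┃          
·█┃          ┃┃    parser.c       ┃          
··┃          ┃┃                   ┃          
█·┃          ┃┃                   ┃          
━━┛          ┃┃                   ┃          
             ┃┃                   ┃          
━━━━━━━━━━━━━┛┃                   ┃          
              ┃                   ┃          
              ┗━━━━━━━━━━━━━━━━━━━┛          
                                             
                                             


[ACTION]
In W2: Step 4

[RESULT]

─────────────┨                               
             ┃┏━━━━━━━━━━━━━━━━━━━┓          
━━┓ta.csv    ┃┃ FileBrowser       ┃          
  ┃ + 2)"    ┃┠───────────────────┨          
──┨          ┃┃> [-] workspace/   ┃          
  ┃          ┃┃    [+] config/    ┃          
··┃          ┃┃    helpers.rs     ┃          
··┃          ┃┃    types.toml     ┃          
··┃          ┃┃    parser.md      ┃          
██┃          ┃┃    parser.c       ┃          
██┃          ┃┃                   ┃          
··┃          ┃┃                   ┃          
━━┛          ┃┃                   ┃          
             ┃┃                   ┃          
━━━━━━━━━━━━━┛┃                   ┃          
              ┃                   ┃          
              ┗━━━━━━━━━━━━━━━━━━━┛          
                                             
                                             


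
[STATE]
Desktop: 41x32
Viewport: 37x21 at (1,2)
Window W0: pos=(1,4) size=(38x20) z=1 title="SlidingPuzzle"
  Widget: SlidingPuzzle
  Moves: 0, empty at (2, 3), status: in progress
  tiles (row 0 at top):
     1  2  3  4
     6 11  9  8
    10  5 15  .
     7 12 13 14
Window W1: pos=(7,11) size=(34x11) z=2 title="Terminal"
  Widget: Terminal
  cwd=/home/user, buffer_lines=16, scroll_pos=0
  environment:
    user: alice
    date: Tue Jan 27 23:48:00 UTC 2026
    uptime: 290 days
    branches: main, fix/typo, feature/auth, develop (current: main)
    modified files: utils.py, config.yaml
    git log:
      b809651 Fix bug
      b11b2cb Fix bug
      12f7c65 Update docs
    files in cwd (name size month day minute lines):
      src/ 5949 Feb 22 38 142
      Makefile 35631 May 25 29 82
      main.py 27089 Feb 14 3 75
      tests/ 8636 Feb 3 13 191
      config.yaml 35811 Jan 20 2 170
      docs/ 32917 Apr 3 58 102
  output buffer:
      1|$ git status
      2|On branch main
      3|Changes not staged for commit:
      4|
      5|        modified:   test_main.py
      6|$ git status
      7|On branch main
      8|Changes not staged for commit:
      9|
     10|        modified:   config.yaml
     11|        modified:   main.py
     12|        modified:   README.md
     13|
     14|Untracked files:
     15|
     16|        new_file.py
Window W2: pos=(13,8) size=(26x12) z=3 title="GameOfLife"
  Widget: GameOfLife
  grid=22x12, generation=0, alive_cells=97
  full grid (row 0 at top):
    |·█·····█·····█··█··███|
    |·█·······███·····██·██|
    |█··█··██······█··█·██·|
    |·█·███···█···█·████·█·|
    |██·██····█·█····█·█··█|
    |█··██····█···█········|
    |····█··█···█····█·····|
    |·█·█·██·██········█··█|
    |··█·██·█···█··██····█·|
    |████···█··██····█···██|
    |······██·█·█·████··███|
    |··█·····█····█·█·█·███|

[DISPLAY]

                                     
                                     
┏━━━━━━━━━━━━━━━━━━━━━━━━━━━━━━━━━━━━
┃ SlidingPuzzle                      
┠────────────────────────────────────
┃┌────┬────┬────┬────┐               
┃│  1 │  2 │┏━━━━━━━━━━━━━━━━━━━━━━━━
┃├────┼────┼┃ GameOfLife             
┃│  6 │ 11 │┠────────────────────────
┃├────┏━━━━━┃Gen: 0                  
┃│ 10 ┃ Term┃█··█··██······█··█·██·  
┃├────┠─────┃·█·███···█···█·████·█·  
┃│  7 ┃$ git┃██·██····█·█····█·█··█  
┃└────┃On br┃█··██····█···█········  
┃Moves┃Chang┃····█··█···█····█·····  
┃     ┃     ┃·█·█·██·██········█··█  
┃     ┃     ┃··█·██·█···█··██····█·  
┃     ┃$ git┗━━━━━━━━━━━━━━━━━━━━━━━━
┃     ┃On branch main                
┃     ┗━━━━━━━━━━━━━━━━━━━━━━━━━━━━━━
┃                                    


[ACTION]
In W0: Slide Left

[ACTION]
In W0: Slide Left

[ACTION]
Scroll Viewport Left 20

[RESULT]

                                     
                                     
 ┏━━━━━━━━━━━━━━━━━━━━━━━━━━━━━━━━━━━
 ┃ SlidingPuzzle                     
 ┠───────────────────────────────────
 ┃┌────┬────┬────┬────┐              
 ┃│  1 │  2 │┏━━━━━━━━━━━━━━━━━━━━━━━
 ┃├────┼────┼┃ GameOfLife            
 ┃│  6 │ 11 │┠───────────────────────
 ┃├────┏━━━━━┃Gen: 0                 
 ┃│ 10 ┃ Term┃█··█··██······█··█·██· 
 ┃├────┠─────┃·█·███···█···█·████·█· 
 ┃│  7 ┃$ git┃██·██····█·█····█·█··█ 
 ┃└────┃On br┃█··██····█···█········ 
 ┃Moves┃Chang┃····█··█···█····█····· 
 ┃     ┃     ┃·█·█·██·██········█··█ 
 ┃     ┃     ┃··█·██·█···█··██····█· 
 ┃     ┃$ git┗━━━━━━━━━━━━━━━━━━━━━━━
 ┃     ┃On branch main               
 ┃     ┗━━━━━━━━━━━━━━━━━━━━━━━━━━━━━
 ┃                                   


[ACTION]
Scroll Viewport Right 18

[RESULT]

                                     
                                     
━━━━━━━━━━━━━━━━━━━━━━━━━━━━━━━━━━┓  
lidingPuzzle                      ┃  
──────────────────────────────────┨  
───┬────┬────┬────┐               ┃  
 1 │  2 │┏━━━━━━━━━━━━━━━━━━━━━━━━┓  
───┼────┼┃ GameOfLife             ┃  
 6 │ 11 │┠────────────────────────┨  
───┏━━━━━┃Gen: 0                  ┃━┓
10 ┃ Term┃█··█··██······█··█·██·  ┃ ┃
───┠─────┃·█·███···█···█·████·█·  ┃─┨
 7 ┃$ git┃██·██····█·█····█·█··█  ┃ ┃
───┃On br┃█··██····█···█········  ┃ ┃
ves┃Chang┃····█··█···█····█·····  ┃ ┃
   ┃     ┃·█·█·██·██········█··█  ┃ ┃
   ┃     ┃··█·██·█···█··██····█·  ┃y┃
   ┃$ git┗━━━━━━━━━━━━━━━━━━━━━━━━┛ ┃
   ┃On branch main                  ┃
   ┗━━━━━━━━━━━━━━━━━━━━━━━━━━━━━━━━┛
                                  ┃  


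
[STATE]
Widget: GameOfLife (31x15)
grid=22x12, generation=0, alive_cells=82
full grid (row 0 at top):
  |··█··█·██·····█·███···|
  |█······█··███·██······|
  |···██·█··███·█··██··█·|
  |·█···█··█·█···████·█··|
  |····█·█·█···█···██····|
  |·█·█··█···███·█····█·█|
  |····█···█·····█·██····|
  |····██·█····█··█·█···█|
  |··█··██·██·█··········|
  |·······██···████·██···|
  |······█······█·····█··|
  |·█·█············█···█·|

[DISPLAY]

Gen: 0                         
··█··█·██·····█·███···         
█······█··███·██······         
···██·█··███·█··██··█·         
·█···█··█·█···████·█··         
····█·█·█···█···██····         
·█·█··█···███·█····█·█         
····█···█·····█·██····         
····██·█····█··█·█···█         
··█··██·██·█··········         
·······██···████·██···         
······█······█·····█··         
·█·█············█···█·         
                               
                               


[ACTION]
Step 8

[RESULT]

Gen: 8                         
······················         
················███···         
·███············██·█··         
·██··············█·██·         
········████······██··         
·······██·········██··         
·······██·███·█·······         
·········█·█···█······         
·········█············         
········█·█···███·····         
·····██·█···█····███··         
·····██████········█··         
                               
                               


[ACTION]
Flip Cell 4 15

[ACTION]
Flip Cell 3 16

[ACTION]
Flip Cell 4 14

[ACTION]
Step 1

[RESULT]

Gen: 9                         
·················█····         
··█·············█·█···         
·█·█···········█···██·         
·█·█·····██·········█·         
·······████····██·····         
············████··██··         
·······█··███·········         
·········█·██·········         
········██····█·█·····         
·······██······████···         
·····█····██···█████··         
·····█··██·········█··         
                               
                               


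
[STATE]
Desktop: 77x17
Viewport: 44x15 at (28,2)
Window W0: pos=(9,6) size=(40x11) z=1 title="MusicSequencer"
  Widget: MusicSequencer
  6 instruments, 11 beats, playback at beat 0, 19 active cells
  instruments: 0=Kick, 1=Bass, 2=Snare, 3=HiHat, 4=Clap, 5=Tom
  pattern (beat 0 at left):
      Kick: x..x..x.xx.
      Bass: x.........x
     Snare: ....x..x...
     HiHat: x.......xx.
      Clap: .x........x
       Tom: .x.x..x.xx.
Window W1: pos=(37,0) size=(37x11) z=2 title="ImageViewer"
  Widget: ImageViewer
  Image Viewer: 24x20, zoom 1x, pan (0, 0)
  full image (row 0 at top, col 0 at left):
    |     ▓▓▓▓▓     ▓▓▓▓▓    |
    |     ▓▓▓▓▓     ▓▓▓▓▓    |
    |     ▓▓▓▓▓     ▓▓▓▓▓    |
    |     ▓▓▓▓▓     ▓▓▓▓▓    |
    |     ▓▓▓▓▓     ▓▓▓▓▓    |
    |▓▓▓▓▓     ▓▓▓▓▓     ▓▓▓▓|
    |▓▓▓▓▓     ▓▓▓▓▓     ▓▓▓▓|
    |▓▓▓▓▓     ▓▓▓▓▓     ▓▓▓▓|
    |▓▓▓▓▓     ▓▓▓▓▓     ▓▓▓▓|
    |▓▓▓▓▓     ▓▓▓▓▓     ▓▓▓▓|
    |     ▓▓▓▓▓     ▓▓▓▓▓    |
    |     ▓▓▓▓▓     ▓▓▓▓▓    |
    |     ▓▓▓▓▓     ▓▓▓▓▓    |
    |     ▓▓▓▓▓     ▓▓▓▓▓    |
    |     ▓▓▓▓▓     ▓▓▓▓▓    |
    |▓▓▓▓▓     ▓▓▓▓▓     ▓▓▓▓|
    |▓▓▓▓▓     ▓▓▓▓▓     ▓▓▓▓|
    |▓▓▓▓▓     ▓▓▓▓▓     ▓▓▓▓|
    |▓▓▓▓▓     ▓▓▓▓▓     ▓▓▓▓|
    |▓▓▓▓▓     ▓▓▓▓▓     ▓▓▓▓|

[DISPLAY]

         ┠──────────────────────────────────
         ┃     ▓▓▓▓▓     ▓▓▓▓▓              
         ┃     ▓▓▓▓▓     ▓▓▓▓▓              
         ┃     ▓▓▓▓▓     ▓▓▓▓▓              
━━━━━━━━━┃     ▓▓▓▓▓     ▓▓▓▓▓              
         ┃     ▓▓▓▓▓     ▓▓▓▓▓              
─────────┃▓▓▓▓▓     ▓▓▓▓▓     ▓▓▓▓          
         ┃▓▓▓▓▓     ▓▓▓▓▓     ▓▓▓▓          
         ┗━━━━━━━━━━━━━━━━━━━━━━━━━━━━━━━━━━
                    ┃                       
                    ┃                       
                    ┃                       
                    ┃                       
                    ┃                       
━━━━━━━━━━━━━━━━━━━━┛                       


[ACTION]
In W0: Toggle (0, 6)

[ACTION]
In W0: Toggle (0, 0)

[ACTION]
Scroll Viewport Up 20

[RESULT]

         ┏━━━━━━━━━━━━━━━━━━━━━━━━━━━━━━━━━━
         ┃ ImageViewer                      
         ┠──────────────────────────────────
         ┃     ▓▓▓▓▓     ▓▓▓▓▓              
         ┃     ▓▓▓▓▓     ▓▓▓▓▓              
         ┃     ▓▓▓▓▓     ▓▓▓▓▓              
━━━━━━━━━┃     ▓▓▓▓▓     ▓▓▓▓▓              
         ┃     ▓▓▓▓▓     ▓▓▓▓▓              
─────────┃▓▓▓▓▓     ▓▓▓▓▓     ▓▓▓▓          
         ┃▓▓▓▓▓     ▓▓▓▓▓     ▓▓▓▓          
         ┗━━━━━━━━━━━━━━━━━━━━━━━━━━━━━━━━━━
                    ┃                       
                    ┃                       
                    ┃                       
                    ┃                       


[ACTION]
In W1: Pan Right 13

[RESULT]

         ┏━━━━━━━━━━━━━━━━━━━━━━━━━━━━━━━━━━
         ┃ ImageViewer                      
         ┠──────────────────────────────────
         ┃  ▓▓▓▓▓                           
         ┃  ▓▓▓▓▓                           
         ┃  ▓▓▓▓▓                           
━━━━━━━━━┃  ▓▓▓▓▓                           
         ┃  ▓▓▓▓▓                           
─────────┃▓▓     ▓▓▓▓                       
         ┃▓▓     ▓▓▓▓                       
         ┗━━━━━━━━━━━━━━━━━━━━━━━━━━━━━━━━━━
                    ┃                       
                    ┃                       
                    ┃                       
                    ┃                       


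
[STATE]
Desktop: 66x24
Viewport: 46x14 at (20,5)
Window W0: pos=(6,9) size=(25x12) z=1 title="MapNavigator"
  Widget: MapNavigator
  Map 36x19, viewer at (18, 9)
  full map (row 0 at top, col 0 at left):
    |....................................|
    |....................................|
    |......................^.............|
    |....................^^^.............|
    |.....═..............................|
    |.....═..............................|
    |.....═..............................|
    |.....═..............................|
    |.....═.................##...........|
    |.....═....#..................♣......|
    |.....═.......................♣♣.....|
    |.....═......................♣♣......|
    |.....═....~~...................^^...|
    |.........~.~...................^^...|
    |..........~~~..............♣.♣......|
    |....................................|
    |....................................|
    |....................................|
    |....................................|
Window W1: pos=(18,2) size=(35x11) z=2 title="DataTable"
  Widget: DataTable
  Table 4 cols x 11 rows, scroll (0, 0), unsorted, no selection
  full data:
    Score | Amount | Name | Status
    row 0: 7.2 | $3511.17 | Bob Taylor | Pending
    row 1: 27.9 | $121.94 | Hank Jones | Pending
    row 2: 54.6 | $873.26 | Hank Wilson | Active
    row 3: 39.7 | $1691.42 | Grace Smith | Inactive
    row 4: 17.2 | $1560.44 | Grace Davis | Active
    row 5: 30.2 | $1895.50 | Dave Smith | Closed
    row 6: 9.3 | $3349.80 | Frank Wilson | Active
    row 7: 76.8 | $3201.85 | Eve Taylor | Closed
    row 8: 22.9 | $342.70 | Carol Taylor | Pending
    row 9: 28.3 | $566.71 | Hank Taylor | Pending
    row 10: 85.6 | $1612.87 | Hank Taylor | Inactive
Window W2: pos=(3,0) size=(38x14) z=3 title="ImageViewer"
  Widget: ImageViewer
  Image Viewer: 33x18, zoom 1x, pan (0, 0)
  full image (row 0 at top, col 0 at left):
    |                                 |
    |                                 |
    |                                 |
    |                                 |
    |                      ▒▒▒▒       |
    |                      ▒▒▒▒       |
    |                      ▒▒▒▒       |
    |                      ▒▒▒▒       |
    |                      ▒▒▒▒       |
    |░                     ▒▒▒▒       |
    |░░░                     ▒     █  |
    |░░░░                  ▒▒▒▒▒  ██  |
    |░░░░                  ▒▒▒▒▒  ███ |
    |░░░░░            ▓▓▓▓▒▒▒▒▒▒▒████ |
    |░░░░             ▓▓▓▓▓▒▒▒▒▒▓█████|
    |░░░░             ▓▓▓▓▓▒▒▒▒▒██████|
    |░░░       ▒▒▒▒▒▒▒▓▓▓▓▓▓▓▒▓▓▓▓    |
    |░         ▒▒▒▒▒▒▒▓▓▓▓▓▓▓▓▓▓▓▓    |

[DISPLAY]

                    ┃     │Statu┃             
                    ┃─────┼─────┃             
      ▒▒▒▒          ┃lor  │Pendi┃             
      ▒▒▒▒          ┃nes  │Pendi┃             
      ▒▒▒▒          ┃lson │Activ┃             
      ▒▒▒▒          ┃mith │Inact┃             
      ▒▒▒▒          ┃avis │Activ┃             
      ▒▒▒▒          ┃━━━━━━━━━━━┛             
━━━━━━━━━━━━━━━━━━━━┛                         
..........┃                                   
...##.....┃                                   
.........♣┃                                   
.........♣┃                                   
........♣♣┃                                   


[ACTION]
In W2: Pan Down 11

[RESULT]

 ▓▓▓▓▒▒▒▒▒▒▒████    ┃     │Statu┃             
 ▓▓▓▓▓▒▒▒▒▒▓█████   ┃─────┼─────┃             
 ▓▓▓▓▓▒▒▒▒▒██████   ┃lor  │Pendi┃             
▒▓▓▓▓▓▓▓▒▓▓▓▓       ┃nes  │Pendi┃             
▒▓▓▓▓▓▓▓▓▓▓▓▓       ┃lson │Activ┃             
                    ┃mith │Inact┃             
                    ┃avis │Activ┃             
                    ┃━━━━━━━━━━━┛             
━━━━━━━━━━━━━━━━━━━━┛                         
..........┃                                   
...##.....┃                                   
.........♣┃                                   
.........♣┃                                   
........♣♣┃                                   


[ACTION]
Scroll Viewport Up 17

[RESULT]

━━━━━━━━━━━━━━━━━━━━┓                         
                    ┃                         
────────────────────┨━━━━━━━━━━━┓             
      ▒▒▒▒▒  ██     ┃           ┃             
      ▒▒▒▒▒  ███    ┃───────────┨             
 ▓▓▓▓▒▒▒▒▒▒▒████    ┃     │Statu┃             
 ▓▓▓▓▓▒▒▒▒▒▓█████   ┃─────┼─────┃             
 ▓▓▓▓▓▒▒▒▒▒██████   ┃lor  │Pendi┃             
▒▓▓▓▓▓▓▓▒▓▓▓▓       ┃nes  │Pendi┃             
▒▓▓▓▓▓▓▓▓▓▓▓▓       ┃lson │Activ┃             
                    ┃mith │Inact┃             
                    ┃avis │Activ┃             
                    ┃━━━━━━━━━━━┛             
━━━━━━━━━━━━━━━━━━━━┛                         
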